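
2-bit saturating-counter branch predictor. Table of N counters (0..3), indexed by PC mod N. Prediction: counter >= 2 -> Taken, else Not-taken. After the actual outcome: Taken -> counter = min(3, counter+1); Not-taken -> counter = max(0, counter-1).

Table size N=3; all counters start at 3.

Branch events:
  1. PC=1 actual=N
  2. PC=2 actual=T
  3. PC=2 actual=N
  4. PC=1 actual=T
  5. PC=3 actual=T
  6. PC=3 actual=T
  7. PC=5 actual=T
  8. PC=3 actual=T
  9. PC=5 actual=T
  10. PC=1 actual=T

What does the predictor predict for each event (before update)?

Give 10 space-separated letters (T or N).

Answer: T T T T T T T T T T

Derivation:
Ev 1: PC=1 idx=1 pred=T actual=N -> ctr[1]=2
Ev 2: PC=2 idx=2 pred=T actual=T -> ctr[2]=3
Ev 3: PC=2 idx=2 pred=T actual=N -> ctr[2]=2
Ev 4: PC=1 idx=1 pred=T actual=T -> ctr[1]=3
Ev 5: PC=3 idx=0 pred=T actual=T -> ctr[0]=3
Ev 6: PC=3 idx=0 pred=T actual=T -> ctr[0]=3
Ev 7: PC=5 idx=2 pred=T actual=T -> ctr[2]=3
Ev 8: PC=3 idx=0 pred=T actual=T -> ctr[0]=3
Ev 9: PC=5 idx=2 pred=T actual=T -> ctr[2]=3
Ev 10: PC=1 idx=1 pred=T actual=T -> ctr[1]=3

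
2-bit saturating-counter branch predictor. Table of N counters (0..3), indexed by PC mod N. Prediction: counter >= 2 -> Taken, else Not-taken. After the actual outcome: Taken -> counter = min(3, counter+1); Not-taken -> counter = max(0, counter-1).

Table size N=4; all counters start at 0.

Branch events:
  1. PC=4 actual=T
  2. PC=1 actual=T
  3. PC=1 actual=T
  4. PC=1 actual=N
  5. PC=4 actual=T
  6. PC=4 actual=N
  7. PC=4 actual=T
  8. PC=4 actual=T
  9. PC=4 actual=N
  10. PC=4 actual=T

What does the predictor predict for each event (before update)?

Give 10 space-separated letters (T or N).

Ev 1: PC=4 idx=0 pred=N actual=T -> ctr[0]=1
Ev 2: PC=1 idx=1 pred=N actual=T -> ctr[1]=1
Ev 3: PC=1 idx=1 pred=N actual=T -> ctr[1]=2
Ev 4: PC=1 idx=1 pred=T actual=N -> ctr[1]=1
Ev 5: PC=4 idx=0 pred=N actual=T -> ctr[0]=2
Ev 6: PC=4 idx=0 pred=T actual=N -> ctr[0]=1
Ev 7: PC=4 idx=0 pred=N actual=T -> ctr[0]=2
Ev 8: PC=4 idx=0 pred=T actual=T -> ctr[0]=3
Ev 9: PC=4 idx=0 pred=T actual=N -> ctr[0]=2
Ev 10: PC=4 idx=0 pred=T actual=T -> ctr[0]=3

Answer: N N N T N T N T T T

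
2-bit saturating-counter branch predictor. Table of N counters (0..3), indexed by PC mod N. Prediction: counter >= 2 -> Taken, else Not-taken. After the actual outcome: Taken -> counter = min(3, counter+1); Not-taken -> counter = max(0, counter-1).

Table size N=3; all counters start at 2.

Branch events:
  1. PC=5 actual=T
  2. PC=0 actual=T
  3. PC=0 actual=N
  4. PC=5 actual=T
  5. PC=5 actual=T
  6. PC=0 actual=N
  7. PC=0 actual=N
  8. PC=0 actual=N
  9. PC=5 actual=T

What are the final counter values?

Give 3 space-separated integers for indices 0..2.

Answer: 0 2 3

Derivation:
Ev 1: PC=5 idx=2 pred=T actual=T -> ctr[2]=3
Ev 2: PC=0 idx=0 pred=T actual=T -> ctr[0]=3
Ev 3: PC=0 idx=0 pred=T actual=N -> ctr[0]=2
Ev 4: PC=5 idx=2 pred=T actual=T -> ctr[2]=3
Ev 5: PC=5 idx=2 pred=T actual=T -> ctr[2]=3
Ev 6: PC=0 idx=0 pred=T actual=N -> ctr[0]=1
Ev 7: PC=0 idx=0 pred=N actual=N -> ctr[0]=0
Ev 8: PC=0 idx=0 pred=N actual=N -> ctr[0]=0
Ev 9: PC=5 idx=2 pred=T actual=T -> ctr[2]=3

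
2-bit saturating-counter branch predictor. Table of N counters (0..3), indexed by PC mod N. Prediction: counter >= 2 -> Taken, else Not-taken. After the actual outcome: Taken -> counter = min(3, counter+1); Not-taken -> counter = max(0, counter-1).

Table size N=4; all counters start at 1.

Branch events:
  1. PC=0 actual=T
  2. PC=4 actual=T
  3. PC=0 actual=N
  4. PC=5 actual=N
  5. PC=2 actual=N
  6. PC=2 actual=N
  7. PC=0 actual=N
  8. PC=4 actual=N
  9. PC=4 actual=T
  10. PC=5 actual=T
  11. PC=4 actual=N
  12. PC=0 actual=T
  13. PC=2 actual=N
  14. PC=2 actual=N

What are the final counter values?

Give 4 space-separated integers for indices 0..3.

Ev 1: PC=0 idx=0 pred=N actual=T -> ctr[0]=2
Ev 2: PC=4 idx=0 pred=T actual=T -> ctr[0]=3
Ev 3: PC=0 idx=0 pred=T actual=N -> ctr[0]=2
Ev 4: PC=5 idx=1 pred=N actual=N -> ctr[1]=0
Ev 5: PC=2 idx=2 pred=N actual=N -> ctr[2]=0
Ev 6: PC=2 idx=2 pred=N actual=N -> ctr[2]=0
Ev 7: PC=0 idx=0 pred=T actual=N -> ctr[0]=1
Ev 8: PC=4 idx=0 pred=N actual=N -> ctr[0]=0
Ev 9: PC=4 idx=0 pred=N actual=T -> ctr[0]=1
Ev 10: PC=5 idx=1 pred=N actual=T -> ctr[1]=1
Ev 11: PC=4 idx=0 pred=N actual=N -> ctr[0]=0
Ev 12: PC=0 idx=0 pred=N actual=T -> ctr[0]=1
Ev 13: PC=2 idx=2 pred=N actual=N -> ctr[2]=0
Ev 14: PC=2 idx=2 pred=N actual=N -> ctr[2]=0

Answer: 1 1 0 1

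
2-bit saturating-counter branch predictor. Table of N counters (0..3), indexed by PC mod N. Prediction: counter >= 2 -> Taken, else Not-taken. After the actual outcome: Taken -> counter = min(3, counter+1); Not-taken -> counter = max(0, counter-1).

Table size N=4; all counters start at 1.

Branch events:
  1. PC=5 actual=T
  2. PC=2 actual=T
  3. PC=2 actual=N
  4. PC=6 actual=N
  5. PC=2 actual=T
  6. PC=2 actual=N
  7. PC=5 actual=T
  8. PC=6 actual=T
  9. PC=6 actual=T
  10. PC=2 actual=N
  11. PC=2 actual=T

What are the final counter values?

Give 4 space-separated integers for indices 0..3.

Ev 1: PC=5 idx=1 pred=N actual=T -> ctr[1]=2
Ev 2: PC=2 idx=2 pred=N actual=T -> ctr[2]=2
Ev 3: PC=2 idx=2 pred=T actual=N -> ctr[2]=1
Ev 4: PC=6 idx=2 pred=N actual=N -> ctr[2]=0
Ev 5: PC=2 idx=2 pred=N actual=T -> ctr[2]=1
Ev 6: PC=2 idx=2 pred=N actual=N -> ctr[2]=0
Ev 7: PC=5 idx=1 pred=T actual=T -> ctr[1]=3
Ev 8: PC=6 idx=2 pred=N actual=T -> ctr[2]=1
Ev 9: PC=6 idx=2 pred=N actual=T -> ctr[2]=2
Ev 10: PC=2 idx=2 pred=T actual=N -> ctr[2]=1
Ev 11: PC=2 idx=2 pred=N actual=T -> ctr[2]=2

Answer: 1 3 2 1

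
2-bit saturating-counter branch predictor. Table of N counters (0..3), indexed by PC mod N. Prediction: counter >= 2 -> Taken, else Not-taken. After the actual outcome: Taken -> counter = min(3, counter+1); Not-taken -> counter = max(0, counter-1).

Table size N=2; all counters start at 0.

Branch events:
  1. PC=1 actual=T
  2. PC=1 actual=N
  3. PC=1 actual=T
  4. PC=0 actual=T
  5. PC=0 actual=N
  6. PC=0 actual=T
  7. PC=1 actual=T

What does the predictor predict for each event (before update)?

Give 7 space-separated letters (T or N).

Answer: N N N N N N N

Derivation:
Ev 1: PC=1 idx=1 pred=N actual=T -> ctr[1]=1
Ev 2: PC=1 idx=1 pred=N actual=N -> ctr[1]=0
Ev 3: PC=1 idx=1 pred=N actual=T -> ctr[1]=1
Ev 4: PC=0 idx=0 pred=N actual=T -> ctr[0]=1
Ev 5: PC=0 idx=0 pred=N actual=N -> ctr[0]=0
Ev 6: PC=0 idx=0 pred=N actual=T -> ctr[0]=1
Ev 7: PC=1 idx=1 pred=N actual=T -> ctr[1]=2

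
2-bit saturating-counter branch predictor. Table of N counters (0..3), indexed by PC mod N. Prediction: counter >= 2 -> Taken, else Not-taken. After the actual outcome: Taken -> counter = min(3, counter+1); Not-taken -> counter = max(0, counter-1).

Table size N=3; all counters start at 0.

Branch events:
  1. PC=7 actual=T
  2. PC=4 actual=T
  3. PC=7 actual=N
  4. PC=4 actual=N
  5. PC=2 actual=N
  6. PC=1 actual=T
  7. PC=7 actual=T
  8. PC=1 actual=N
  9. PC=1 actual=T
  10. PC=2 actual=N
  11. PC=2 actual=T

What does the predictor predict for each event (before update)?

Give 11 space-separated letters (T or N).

Answer: N N T N N N N T N N N

Derivation:
Ev 1: PC=7 idx=1 pred=N actual=T -> ctr[1]=1
Ev 2: PC=4 idx=1 pred=N actual=T -> ctr[1]=2
Ev 3: PC=7 idx=1 pred=T actual=N -> ctr[1]=1
Ev 4: PC=4 idx=1 pred=N actual=N -> ctr[1]=0
Ev 5: PC=2 idx=2 pred=N actual=N -> ctr[2]=0
Ev 6: PC=1 idx=1 pred=N actual=T -> ctr[1]=1
Ev 7: PC=7 idx=1 pred=N actual=T -> ctr[1]=2
Ev 8: PC=1 idx=1 pred=T actual=N -> ctr[1]=1
Ev 9: PC=1 idx=1 pred=N actual=T -> ctr[1]=2
Ev 10: PC=2 idx=2 pred=N actual=N -> ctr[2]=0
Ev 11: PC=2 idx=2 pred=N actual=T -> ctr[2]=1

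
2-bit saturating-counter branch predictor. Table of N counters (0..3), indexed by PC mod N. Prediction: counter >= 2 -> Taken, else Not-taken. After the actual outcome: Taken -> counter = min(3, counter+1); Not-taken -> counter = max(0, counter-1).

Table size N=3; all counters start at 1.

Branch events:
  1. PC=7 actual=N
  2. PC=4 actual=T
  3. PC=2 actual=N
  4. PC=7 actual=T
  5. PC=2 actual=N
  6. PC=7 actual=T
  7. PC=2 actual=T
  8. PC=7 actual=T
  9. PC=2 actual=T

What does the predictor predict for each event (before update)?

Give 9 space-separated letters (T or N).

Ev 1: PC=7 idx=1 pred=N actual=N -> ctr[1]=0
Ev 2: PC=4 idx=1 pred=N actual=T -> ctr[1]=1
Ev 3: PC=2 idx=2 pred=N actual=N -> ctr[2]=0
Ev 4: PC=7 idx=1 pred=N actual=T -> ctr[1]=2
Ev 5: PC=2 idx=2 pred=N actual=N -> ctr[2]=0
Ev 6: PC=7 idx=1 pred=T actual=T -> ctr[1]=3
Ev 7: PC=2 idx=2 pred=N actual=T -> ctr[2]=1
Ev 8: PC=7 idx=1 pred=T actual=T -> ctr[1]=3
Ev 9: PC=2 idx=2 pred=N actual=T -> ctr[2]=2

Answer: N N N N N T N T N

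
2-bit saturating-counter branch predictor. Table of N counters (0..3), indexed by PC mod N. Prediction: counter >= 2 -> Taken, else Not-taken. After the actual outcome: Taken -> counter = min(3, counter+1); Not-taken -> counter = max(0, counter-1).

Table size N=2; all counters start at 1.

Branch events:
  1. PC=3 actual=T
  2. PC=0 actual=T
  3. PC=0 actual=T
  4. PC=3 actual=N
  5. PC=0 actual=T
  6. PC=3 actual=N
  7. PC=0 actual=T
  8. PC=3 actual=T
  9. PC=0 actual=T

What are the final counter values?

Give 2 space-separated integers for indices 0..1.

Answer: 3 1

Derivation:
Ev 1: PC=3 idx=1 pred=N actual=T -> ctr[1]=2
Ev 2: PC=0 idx=0 pred=N actual=T -> ctr[0]=2
Ev 3: PC=0 idx=0 pred=T actual=T -> ctr[0]=3
Ev 4: PC=3 idx=1 pred=T actual=N -> ctr[1]=1
Ev 5: PC=0 idx=0 pred=T actual=T -> ctr[0]=3
Ev 6: PC=3 idx=1 pred=N actual=N -> ctr[1]=0
Ev 7: PC=0 idx=0 pred=T actual=T -> ctr[0]=3
Ev 8: PC=3 idx=1 pred=N actual=T -> ctr[1]=1
Ev 9: PC=0 idx=0 pred=T actual=T -> ctr[0]=3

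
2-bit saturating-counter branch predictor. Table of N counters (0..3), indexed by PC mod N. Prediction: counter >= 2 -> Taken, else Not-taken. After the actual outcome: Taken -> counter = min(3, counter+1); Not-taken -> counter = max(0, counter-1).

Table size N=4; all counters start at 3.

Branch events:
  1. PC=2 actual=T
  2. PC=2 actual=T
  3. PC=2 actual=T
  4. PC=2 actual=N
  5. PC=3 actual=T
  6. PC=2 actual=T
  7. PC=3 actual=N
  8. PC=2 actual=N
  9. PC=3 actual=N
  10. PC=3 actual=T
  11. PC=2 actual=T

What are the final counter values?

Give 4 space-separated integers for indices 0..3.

Ev 1: PC=2 idx=2 pred=T actual=T -> ctr[2]=3
Ev 2: PC=2 idx=2 pred=T actual=T -> ctr[2]=3
Ev 3: PC=2 idx=2 pred=T actual=T -> ctr[2]=3
Ev 4: PC=2 idx=2 pred=T actual=N -> ctr[2]=2
Ev 5: PC=3 idx=3 pred=T actual=T -> ctr[3]=3
Ev 6: PC=2 idx=2 pred=T actual=T -> ctr[2]=3
Ev 7: PC=3 idx=3 pred=T actual=N -> ctr[3]=2
Ev 8: PC=2 idx=2 pred=T actual=N -> ctr[2]=2
Ev 9: PC=3 idx=3 pred=T actual=N -> ctr[3]=1
Ev 10: PC=3 idx=3 pred=N actual=T -> ctr[3]=2
Ev 11: PC=2 idx=2 pred=T actual=T -> ctr[2]=3

Answer: 3 3 3 2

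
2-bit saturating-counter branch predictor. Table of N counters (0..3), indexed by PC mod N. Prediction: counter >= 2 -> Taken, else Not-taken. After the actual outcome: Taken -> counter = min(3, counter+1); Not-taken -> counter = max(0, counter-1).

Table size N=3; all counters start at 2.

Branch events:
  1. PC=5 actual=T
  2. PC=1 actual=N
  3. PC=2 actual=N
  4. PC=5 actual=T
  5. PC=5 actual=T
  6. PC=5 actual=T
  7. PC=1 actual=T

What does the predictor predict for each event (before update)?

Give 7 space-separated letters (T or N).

Answer: T T T T T T N

Derivation:
Ev 1: PC=5 idx=2 pred=T actual=T -> ctr[2]=3
Ev 2: PC=1 idx=1 pred=T actual=N -> ctr[1]=1
Ev 3: PC=2 idx=2 pred=T actual=N -> ctr[2]=2
Ev 4: PC=5 idx=2 pred=T actual=T -> ctr[2]=3
Ev 5: PC=5 idx=2 pred=T actual=T -> ctr[2]=3
Ev 6: PC=5 idx=2 pred=T actual=T -> ctr[2]=3
Ev 7: PC=1 idx=1 pred=N actual=T -> ctr[1]=2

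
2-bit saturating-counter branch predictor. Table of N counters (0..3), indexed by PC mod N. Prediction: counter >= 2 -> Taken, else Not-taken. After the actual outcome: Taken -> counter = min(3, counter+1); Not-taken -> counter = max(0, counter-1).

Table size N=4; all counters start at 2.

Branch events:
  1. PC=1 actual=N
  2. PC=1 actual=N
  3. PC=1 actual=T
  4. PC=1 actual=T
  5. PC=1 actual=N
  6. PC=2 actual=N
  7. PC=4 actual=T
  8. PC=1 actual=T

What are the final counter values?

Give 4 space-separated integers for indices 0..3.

Answer: 3 2 1 2

Derivation:
Ev 1: PC=1 idx=1 pred=T actual=N -> ctr[1]=1
Ev 2: PC=1 idx=1 pred=N actual=N -> ctr[1]=0
Ev 3: PC=1 idx=1 pred=N actual=T -> ctr[1]=1
Ev 4: PC=1 idx=1 pred=N actual=T -> ctr[1]=2
Ev 5: PC=1 idx=1 pred=T actual=N -> ctr[1]=1
Ev 6: PC=2 idx=2 pred=T actual=N -> ctr[2]=1
Ev 7: PC=4 idx=0 pred=T actual=T -> ctr[0]=3
Ev 8: PC=1 idx=1 pred=N actual=T -> ctr[1]=2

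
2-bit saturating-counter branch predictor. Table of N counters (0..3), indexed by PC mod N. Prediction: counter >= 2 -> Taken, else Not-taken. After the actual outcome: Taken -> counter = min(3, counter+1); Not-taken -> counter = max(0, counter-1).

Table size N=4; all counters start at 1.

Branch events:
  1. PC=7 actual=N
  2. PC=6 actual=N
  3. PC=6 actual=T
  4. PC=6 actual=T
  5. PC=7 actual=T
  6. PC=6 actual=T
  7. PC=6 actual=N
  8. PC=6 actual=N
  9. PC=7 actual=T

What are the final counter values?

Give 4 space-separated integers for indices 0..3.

Answer: 1 1 1 2

Derivation:
Ev 1: PC=7 idx=3 pred=N actual=N -> ctr[3]=0
Ev 2: PC=6 idx=2 pred=N actual=N -> ctr[2]=0
Ev 3: PC=6 idx=2 pred=N actual=T -> ctr[2]=1
Ev 4: PC=6 idx=2 pred=N actual=T -> ctr[2]=2
Ev 5: PC=7 idx=3 pred=N actual=T -> ctr[3]=1
Ev 6: PC=6 idx=2 pred=T actual=T -> ctr[2]=3
Ev 7: PC=6 idx=2 pred=T actual=N -> ctr[2]=2
Ev 8: PC=6 idx=2 pred=T actual=N -> ctr[2]=1
Ev 9: PC=7 idx=3 pred=N actual=T -> ctr[3]=2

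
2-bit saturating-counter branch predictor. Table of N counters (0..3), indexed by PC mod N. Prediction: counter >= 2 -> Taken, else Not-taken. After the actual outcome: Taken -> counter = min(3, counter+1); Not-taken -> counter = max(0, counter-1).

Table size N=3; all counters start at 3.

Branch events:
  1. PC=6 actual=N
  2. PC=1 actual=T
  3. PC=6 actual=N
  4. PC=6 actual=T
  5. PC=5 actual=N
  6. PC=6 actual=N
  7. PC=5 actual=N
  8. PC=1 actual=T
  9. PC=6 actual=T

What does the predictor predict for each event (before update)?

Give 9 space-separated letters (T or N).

Ev 1: PC=6 idx=0 pred=T actual=N -> ctr[0]=2
Ev 2: PC=1 idx=1 pred=T actual=T -> ctr[1]=3
Ev 3: PC=6 idx=0 pred=T actual=N -> ctr[0]=1
Ev 4: PC=6 idx=0 pred=N actual=T -> ctr[0]=2
Ev 5: PC=5 idx=2 pred=T actual=N -> ctr[2]=2
Ev 6: PC=6 idx=0 pred=T actual=N -> ctr[0]=1
Ev 7: PC=5 idx=2 pred=T actual=N -> ctr[2]=1
Ev 8: PC=1 idx=1 pred=T actual=T -> ctr[1]=3
Ev 9: PC=6 idx=0 pred=N actual=T -> ctr[0]=2

Answer: T T T N T T T T N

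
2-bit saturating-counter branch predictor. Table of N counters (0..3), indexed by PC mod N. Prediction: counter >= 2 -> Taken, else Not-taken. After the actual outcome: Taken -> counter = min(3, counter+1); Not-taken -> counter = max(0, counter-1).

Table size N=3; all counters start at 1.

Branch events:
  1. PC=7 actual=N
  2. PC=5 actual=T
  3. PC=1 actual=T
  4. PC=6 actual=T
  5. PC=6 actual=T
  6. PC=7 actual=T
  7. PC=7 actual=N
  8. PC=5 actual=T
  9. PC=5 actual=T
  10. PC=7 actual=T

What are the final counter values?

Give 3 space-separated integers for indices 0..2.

Answer: 3 2 3

Derivation:
Ev 1: PC=7 idx=1 pred=N actual=N -> ctr[1]=0
Ev 2: PC=5 idx=2 pred=N actual=T -> ctr[2]=2
Ev 3: PC=1 idx=1 pred=N actual=T -> ctr[1]=1
Ev 4: PC=6 idx=0 pred=N actual=T -> ctr[0]=2
Ev 5: PC=6 idx=0 pred=T actual=T -> ctr[0]=3
Ev 6: PC=7 idx=1 pred=N actual=T -> ctr[1]=2
Ev 7: PC=7 idx=1 pred=T actual=N -> ctr[1]=1
Ev 8: PC=5 idx=2 pred=T actual=T -> ctr[2]=3
Ev 9: PC=5 idx=2 pred=T actual=T -> ctr[2]=3
Ev 10: PC=7 idx=1 pred=N actual=T -> ctr[1]=2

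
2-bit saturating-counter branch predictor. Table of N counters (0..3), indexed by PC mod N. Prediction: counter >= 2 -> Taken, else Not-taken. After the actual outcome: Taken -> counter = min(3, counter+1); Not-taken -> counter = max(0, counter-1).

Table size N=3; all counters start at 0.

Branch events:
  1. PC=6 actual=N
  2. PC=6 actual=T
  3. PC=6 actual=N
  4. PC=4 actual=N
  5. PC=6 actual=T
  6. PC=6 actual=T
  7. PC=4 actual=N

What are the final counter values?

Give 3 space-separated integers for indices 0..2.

Ev 1: PC=6 idx=0 pred=N actual=N -> ctr[0]=0
Ev 2: PC=6 idx=0 pred=N actual=T -> ctr[0]=1
Ev 3: PC=6 idx=0 pred=N actual=N -> ctr[0]=0
Ev 4: PC=4 idx=1 pred=N actual=N -> ctr[1]=0
Ev 5: PC=6 idx=0 pred=N actual=T -> ctr[0]=1
Ev 6: PC=6 idx=0 pred=N actual=T -> ctr[0]=2
Ev 7: PC=4 idx=1 pred=N actual=N -> ctr[1]=0

Answer: 2 0 0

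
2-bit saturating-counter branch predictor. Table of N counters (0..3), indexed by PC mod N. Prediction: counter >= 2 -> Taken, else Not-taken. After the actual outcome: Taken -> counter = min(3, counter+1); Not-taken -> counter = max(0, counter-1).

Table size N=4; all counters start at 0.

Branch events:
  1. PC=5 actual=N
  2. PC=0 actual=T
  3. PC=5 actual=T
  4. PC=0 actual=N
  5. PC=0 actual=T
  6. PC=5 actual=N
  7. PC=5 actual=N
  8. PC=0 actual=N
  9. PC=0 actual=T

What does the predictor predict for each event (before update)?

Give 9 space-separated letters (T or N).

Ev 1: PC=5 idx=1 pred=N actual=N -> ctr[1]=0
Ev 2: PC=0 idx=0 pred=N actual=T -> ctr[0]=1
Ev 3: PC=5 idx=1 pred=N actual=T -> ctr[1]=1
Ev 4: PC=0 idx=0 pred=N actual=N -> ctr[0]=0
Ev 5: PC=0 idx=0 pred=N actual=T -> ctr[0]=1
Ev 6: PC=5 idx=1 pred=N actual=N -> ctr[1]=0
Ev 7: PC=5 idx=1 pred=N actual=N -> ctr[1]=0
Ev 8: PC=0 idx=0 pred=N actual=N -> ctr[0]=0
Ev 9: PC=0 idx=0 pred=N actual=T -> ctr[0]=1

Answer: N N N N N N N N N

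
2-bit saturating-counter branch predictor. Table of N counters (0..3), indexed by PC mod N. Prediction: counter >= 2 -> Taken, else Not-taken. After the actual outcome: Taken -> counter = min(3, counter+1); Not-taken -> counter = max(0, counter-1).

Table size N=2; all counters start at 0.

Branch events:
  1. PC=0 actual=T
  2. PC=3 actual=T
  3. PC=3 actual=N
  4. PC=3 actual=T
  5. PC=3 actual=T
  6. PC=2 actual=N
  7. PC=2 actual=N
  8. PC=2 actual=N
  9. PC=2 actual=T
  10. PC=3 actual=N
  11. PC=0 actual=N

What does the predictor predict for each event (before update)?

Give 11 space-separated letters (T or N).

Answer: N N N N N N N N N T N

Derivation:
Ev 1: PC=0 idx=0 pred=N actual=T -> ctr[0]=1
Ev 2: PC=3 idx=1 pred=N actual=T -> ctr[1]=1
Ev 3: PC=3 idx=1 pred=N actual=N -> ctr[1]=0
Ev 4: PC=3 idx=1 pred=N actual=T -> ctr[1]=1
Ev 5: PC=3 idx=1 pred=N actual=T -> ctr[1]=2
Ev 6: PC=2 idx=0 pred=N actual=N -> ctr[0]=0
Ev 7: PC=2 idx=0 pred=N actual=N -> ctr[0]=0
Ev 8: PC=2 idx=0 pred=N actual=N -> ctr[0]=0
Ev 9: PC=2 idx=0 pred=N actual=T -> ctr[0]=1
Ev 10: PC=3 idx=1 pred=T actual=N -> ctr[1]=1
Ev 11: PC=0 idx=0 pred=N actual=N -> ctr[0]=0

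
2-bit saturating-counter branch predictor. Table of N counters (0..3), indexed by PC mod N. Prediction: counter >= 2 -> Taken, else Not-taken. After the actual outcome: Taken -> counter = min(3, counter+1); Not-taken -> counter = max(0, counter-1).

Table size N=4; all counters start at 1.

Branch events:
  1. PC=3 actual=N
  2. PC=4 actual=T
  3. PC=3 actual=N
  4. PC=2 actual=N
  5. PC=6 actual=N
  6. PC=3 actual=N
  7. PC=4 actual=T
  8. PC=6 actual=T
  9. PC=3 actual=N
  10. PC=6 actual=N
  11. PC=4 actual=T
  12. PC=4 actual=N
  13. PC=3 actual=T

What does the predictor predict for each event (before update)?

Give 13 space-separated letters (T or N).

Answer: N N N N N N T N N N T T N

Derivation:
Ev 1: PC=3 idx=3 pred=N actual=N -> ctr[3]=0
Ev 2: PC=4 idx=0 pred=N actual=T -> ctr[0]=2
Ev 3: PC=3 idx=3 pred=N actual=N -> ctr[3]=0
Ev 4: PC=2 idx=2 pred=N actual=N -> ctr[2]=0
Ev 5: PC=6 idx=2 pred=N actual=N -> ctr[2]=0
Ev 6: PC=3 idx=3 pred=N actual=N -> ctr[3]=0
Ev 7: PC=4 idx=0 pred=T actual=T -> ctr[0]=3
Ev 8: PC=6 idx=2 pred=N actual=T -> ctr[2]=1
Ev 9: PC=3 idx=3 pred=N actual=N -> ctr[3]=0
Ev 10: PC=6 idx=2 pred=N actual=N -> ctr[2]=0
Ev 11: PC=4 idx=0 pred=T actual=T -> ctr[0]=3
Ev 12: PC=4 idx=0 pred=T actual=N -> ctr[0]=2
Ev 13: PC=3 idx=3 pred=N actual=T -> ctr[3]=1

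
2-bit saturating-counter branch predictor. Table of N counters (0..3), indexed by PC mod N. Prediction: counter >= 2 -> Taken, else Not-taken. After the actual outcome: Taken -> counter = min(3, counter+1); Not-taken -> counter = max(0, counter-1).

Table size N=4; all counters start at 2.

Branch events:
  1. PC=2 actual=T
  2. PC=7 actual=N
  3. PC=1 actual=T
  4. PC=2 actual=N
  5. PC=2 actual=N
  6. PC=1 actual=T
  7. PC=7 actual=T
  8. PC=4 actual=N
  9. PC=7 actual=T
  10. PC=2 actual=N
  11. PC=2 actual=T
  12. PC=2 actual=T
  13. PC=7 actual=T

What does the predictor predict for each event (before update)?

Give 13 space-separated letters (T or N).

Answer: T T T T T T N T T N N N T

Derivation:
Ev 1: PC=2 idx=2 pred=T actual=T -> ctr[2]=3
Ev 2: PC=7 idx=3 pred=T actual=N -> ctr[3]=1
Ev 3: PC=1 idx=1 pred=T actual=T -> ctr[1]=3
Ev 4: PC=2 idx=2 pred=T actual=N -> ctr[2]=2
Ev 5: PC=2 idx=2 pred=T actual=N -> ctr[2]=1
Ev 6: PC=1 idx=1 pred=T actual=T -> ctr[1]=3
Ev 7: PC=7 idx=3 pred=N actual=T -> ctr[3]=2
Ev 8: PC=4 idx=0 pred=T actual=N -> ctr[0]=1
Ev 9: PC=7 idx=3 pred=T actual=T -> ctr[3]=3
Ev 10: PC=2 idx=2 pred=N actual=N -> ctr[2]=0
Ev 11: PC=2 idx=2 pred=N actual=T -> ctr[2]=1
Ev 12: PC=2 idx=2 pred=N actual=T -> ctr[2]=2
Ev 13: PC=7 idx=3 pred=T actual=T -> ctr[3]=3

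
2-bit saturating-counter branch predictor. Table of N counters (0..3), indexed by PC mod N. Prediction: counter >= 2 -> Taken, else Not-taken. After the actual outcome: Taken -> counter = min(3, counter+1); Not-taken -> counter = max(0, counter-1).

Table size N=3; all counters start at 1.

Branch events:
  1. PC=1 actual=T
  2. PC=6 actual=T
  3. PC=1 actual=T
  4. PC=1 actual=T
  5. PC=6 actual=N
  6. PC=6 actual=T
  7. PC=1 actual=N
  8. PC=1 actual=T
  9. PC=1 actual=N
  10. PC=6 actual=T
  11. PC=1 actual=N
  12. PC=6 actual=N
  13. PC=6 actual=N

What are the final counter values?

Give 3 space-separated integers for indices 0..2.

Ev 1: PC=1 idx=1 pred=N actual=T -> ctr[1]=2
Ev 2: PC=6 idx=0 pred=N actual=T -> ctr[0]=2
Ev 3: PC=1 idx=1 pred=T actual=T -> ctr[1]=3
Ev 4: PC=1 idx=1 pred=T actual=T -> ctr[1]=3
Ev 5: PC=6 idx=0 pred=T actual=N -> ctr[0]=1
Ev 6: PC=6 idx=0 pred=N actual=T -> ctr[0]=2
Ev 7: PC=1 idx=1 pred=T actual=N -> ctr[1]=2
Ev 8: PC=1 idx=1 pred=T actual=T -> ctr[1]=3
Ev 9: PC=1 idx=1 pred=T actual=N -> ctr[1]=2
Ev 10: PC=6 idx=0 pred=T actual=T -> ctr[0]=3
Ev 11: PC=1 idx=1 pred=T actual=N -> ctr[1]=1
Ev 12: PC=6 idx=0 pred=T actual=N -> ctr[0]=2
Ev 13: PC=6 idx=0 pred=T actual=N -> ctr[0]=1

Answer: 1 1 1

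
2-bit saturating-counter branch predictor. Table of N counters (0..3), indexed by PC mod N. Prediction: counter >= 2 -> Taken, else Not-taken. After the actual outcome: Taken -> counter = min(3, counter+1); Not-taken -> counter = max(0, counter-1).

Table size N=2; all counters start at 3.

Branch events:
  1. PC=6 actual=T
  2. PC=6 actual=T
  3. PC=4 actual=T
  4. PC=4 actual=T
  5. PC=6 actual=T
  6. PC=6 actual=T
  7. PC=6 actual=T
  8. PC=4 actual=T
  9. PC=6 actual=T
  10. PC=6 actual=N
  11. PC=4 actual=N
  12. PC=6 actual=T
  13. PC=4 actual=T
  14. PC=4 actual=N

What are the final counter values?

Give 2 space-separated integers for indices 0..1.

Answer: 2 3

Derivation:
Ev 1: PC=6 idx=0 pred=T actual=T -> ctr[0]=3
Ev 2: PC=6 idx=0 pred=T actual=T -> ctr[0]=3
Ev 3: PC=4 idx=0 pred=T actual=T -> ctr[0]=3
Ev 4: PC=4 idx=0 pred=T actual=T -> ctr[0]=3
Ev 5: PC=6 idx=0 pred=T actual=T -> ctr[0]=3
Ev 6: PC=6 idx=0 pred=T actual=T -> ctr[0]=3
Ev 7: PC=6 idx=0 pred=T actual=T -> ctr[0]=3
Ev 8: PC=4 idx=0 pred=T actual=T -> ctr[0]=3
Ev 9: PC=6 idx=0 pred=T actual=T -> ctr[0]=3
Ev 10: PC=6 idx=0 pred=T actual=N -> ctr[0]=2
Ev 11: PC=4 idx=0 pred=T actual=N -> ctr[0]=1
Ev 12: PC=6 idx=0 pred=N actual=T -> ctr[0]=2
Ev 13: PC=4 idx=0 pred=T actual=T -> ctr[0]=3
Ev 14: PC=4 idx=0 pred=T actual=N -> ctr[0]=2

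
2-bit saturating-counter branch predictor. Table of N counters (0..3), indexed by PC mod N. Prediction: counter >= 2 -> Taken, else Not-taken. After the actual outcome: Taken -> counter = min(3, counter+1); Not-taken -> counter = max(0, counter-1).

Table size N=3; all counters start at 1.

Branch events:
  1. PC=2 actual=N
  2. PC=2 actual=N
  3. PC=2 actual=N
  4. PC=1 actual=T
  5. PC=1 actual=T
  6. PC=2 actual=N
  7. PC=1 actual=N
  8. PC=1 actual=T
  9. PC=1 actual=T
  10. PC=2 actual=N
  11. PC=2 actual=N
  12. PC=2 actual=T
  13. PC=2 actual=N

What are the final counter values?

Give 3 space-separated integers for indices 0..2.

Ev 1: PC=2 idx=2 pred=N actual=N -> ctr[2]=0
Ev 2: PC=2 idx=2 pred=N actual=N -> ctr[2]=0
Ev 3: PC=2 idx=2 pred=N actual=N -> ctr[2]=0
Ev 4: PC=1 idx=1 pred=N actual=T -> ctr[1]=2
Ev 5: PC=1 idx=1 pred=T actual=T -> ctr[1]=3
Ev 6: PC=2 idx=2 pred=N actual=N -> ctr[2]=0
Ev 7: PC=1 idx=1 pred=T actual=N -> ctr[1]=2
Ev 8: PC=1 idx=1 pred=T actual=T -> ctr[1]=3
Ev 9: PC=1 idx=1 pred=T actual=T -> ctr[1]=3
Ev 10: PC=2 idx=2 pred=N actual=N -> ctr[2]=0
Ev 11: PC=2 idx=2 pred=N actual=N -> ctr[2]=0
Ev 12: PC=2 idx=2 pred=N actual=T -> ctr[2]=1
Ev 13: PC=2 idx=2 pred=N actual=N -> ctr[2]=0

Answer: 1 3 0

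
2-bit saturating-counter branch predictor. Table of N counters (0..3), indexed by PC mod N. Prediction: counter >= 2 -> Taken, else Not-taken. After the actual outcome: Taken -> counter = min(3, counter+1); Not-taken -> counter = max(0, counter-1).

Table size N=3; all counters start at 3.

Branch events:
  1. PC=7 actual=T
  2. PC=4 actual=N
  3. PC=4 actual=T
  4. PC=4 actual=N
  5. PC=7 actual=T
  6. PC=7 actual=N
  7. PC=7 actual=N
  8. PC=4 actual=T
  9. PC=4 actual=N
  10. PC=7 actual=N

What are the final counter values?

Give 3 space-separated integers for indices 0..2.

Answer: 3 0 3

Derivation:
Ev 1: PC=7 idx=1 pred=T actual=T -> ctr[1]=3
Ev 2: PC=4 idx=1 pred=T actual=N -> ctr[1]=2
Ev 3: PC=4 idx=1 pred=T actual=T -> ctr[1]=3
Ev 4: PC=4 idx=1 pred=T actual=N -> ctr[1]=2
Ev 5: PC=7 idx=1 pred=T actual=T -> ctr[1]=3
Ev 6: PC=7 idx=1 pred=T actual=N -> ctr[1]=2
Ev 7: PC=7 idx=1 pred=T actual=N -> ctr[1]=1
Ev 8: PC=4 idx=1 pred=N actual=T -> ctr[1]=2
Ev 9: PC=4 idx=1 pred=T actual=N -> ctr[1]=1
Ev 10: PC=7 idx=1 pred=N actual=N -> ctr[1]=0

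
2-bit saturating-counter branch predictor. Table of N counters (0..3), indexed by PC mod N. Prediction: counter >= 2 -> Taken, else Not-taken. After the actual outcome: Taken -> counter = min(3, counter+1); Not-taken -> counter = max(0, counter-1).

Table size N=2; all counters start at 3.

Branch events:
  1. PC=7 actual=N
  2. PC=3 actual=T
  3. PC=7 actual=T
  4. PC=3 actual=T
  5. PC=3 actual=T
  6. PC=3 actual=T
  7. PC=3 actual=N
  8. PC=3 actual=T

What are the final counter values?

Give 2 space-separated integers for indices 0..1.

Answer: 3 3

Derivation:
Ev 1: PC=7 idx=1 pred=T actual=N -> ctr[1]=2
Ev 2: PC=3 idx=1 pred=T actual=T -> ctr[1]=3
Ev 3: PC=7 idx=1 pred=T actual=T -> ctr[1]=3
Ev 4: PC=3 idx=1 pred=T actual=T -> ctr[1]=3
Ev 5: PC=3 idx=1 pred=T actual=T -> ctr[1]=3
Ev 6: PC=3 idx=1 pred=T actual=T -> ctr[1]=3
Ev 7: PC=3 idx=1 pred=T actual=N -> ctr[1]=2
Ev 8: PC=3 idx=1 pred=T actual=T -> ctr[1]=3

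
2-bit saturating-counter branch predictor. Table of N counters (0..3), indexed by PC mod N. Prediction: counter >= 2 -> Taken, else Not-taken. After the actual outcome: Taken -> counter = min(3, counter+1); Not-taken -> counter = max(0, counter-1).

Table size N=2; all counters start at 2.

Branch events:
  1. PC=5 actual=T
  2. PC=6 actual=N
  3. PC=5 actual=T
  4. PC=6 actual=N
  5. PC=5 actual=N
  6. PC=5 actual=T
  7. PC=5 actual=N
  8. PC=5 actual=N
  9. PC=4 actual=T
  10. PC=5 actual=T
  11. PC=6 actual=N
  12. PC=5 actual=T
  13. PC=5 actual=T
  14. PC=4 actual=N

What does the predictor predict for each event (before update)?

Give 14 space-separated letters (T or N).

Answer: T T T N T T T T N N N T T N

Derivation:
Ev 1: PC=5 idx=1 pred=T actual=T -> ctr[1]=3
Ev 2: PC=6 idx=0 pred=T actual=N -> ctr[0]=1
Ev 3: PC=5 idx=1 pred=T actual=T -> ctr[1]=3
Ev 4: PC=6 idx=0 pred=N actual=N -> ctr[0]=0
Ev 5: PC=5 idx=1 pred=T actual=N -> ctr[1]=2
Ev 6: PC=5 idx=1 pred=T actual=T -> ctr[1]=3
Ev 7: PC=5 idx=1 pred=T actual=N -> ctr[1]=2
Ev 8: PC=5 idx=1 pred=T actual=N -> ctr[1]=1
Ev 9: PC=4 idx=0 pred=N actual=T -> ctr[0]=1
Ev 10: PC=5 idx=1 pred=N actual=T -> ctr[1]=2
Ev 11: PC=6 idx=0 pred=N actual=N -> ctr[0]=0
Ev 12: PC=5 idx=1 pred=T actual=T -> ctr[1]=3
Ev 13: PC=5 idx=1 pred=T actual=T -> ctr[1]=3
Ev 14: PC=4 idx=0 pred=N actual=N -> ctr[0]=0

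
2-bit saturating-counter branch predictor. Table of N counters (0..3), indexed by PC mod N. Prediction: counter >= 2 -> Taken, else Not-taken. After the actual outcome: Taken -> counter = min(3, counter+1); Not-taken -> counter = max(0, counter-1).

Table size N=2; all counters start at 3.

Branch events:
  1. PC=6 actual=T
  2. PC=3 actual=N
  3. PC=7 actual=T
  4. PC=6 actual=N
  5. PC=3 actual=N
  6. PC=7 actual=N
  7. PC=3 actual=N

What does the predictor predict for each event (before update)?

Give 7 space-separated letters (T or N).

Ev 1: PC=6 idx=0 pred=T actual=T -> ctr[0]=3
Ev 2: PC=3 idx=1 pred=T actual=N -> ctr[1]=2
Ev 3: PC=7 idx=1 pred=T actual=T -> ctr[1]=3
Ev 4: PC=6 idx=0 pred=T actual=N -> ctr[0]=2
Ev 5: PC=3 idx=1 pred=T actual=N -> ctr[1]=2
Ev 6: PC=7 idx=1 pred=T actual=N -> ctr[1]=1
Ev 7: PC=3 idx=1 pred=N actual=N -> ctr[1]=0

Answer: T T T T T T N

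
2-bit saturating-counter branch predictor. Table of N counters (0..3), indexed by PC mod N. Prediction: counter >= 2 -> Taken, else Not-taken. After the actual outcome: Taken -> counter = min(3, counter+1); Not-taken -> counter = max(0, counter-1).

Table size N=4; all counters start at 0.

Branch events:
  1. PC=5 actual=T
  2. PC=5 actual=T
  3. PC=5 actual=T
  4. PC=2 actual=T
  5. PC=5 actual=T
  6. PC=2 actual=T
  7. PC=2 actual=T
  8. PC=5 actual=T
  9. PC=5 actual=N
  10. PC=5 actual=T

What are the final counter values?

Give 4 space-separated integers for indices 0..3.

Answer: 0 3 3 0

Derivation:
Ev 1: PC=5 idx=1 pred=N actual=T -> ctr[1]=1
Ev 2: PC=5 idx=1 pred=N actual=T -> ctr[1]=2
Ev 3: PC=5 idx=1 pred=T actual=T -> ctr[1]=3
Ev 4: PC=2 idx=2 pred=N actual=T -> ctr[2]=1
Ev 5: PC=5 idx=1 pred=T actual=T -> ctr[1]=3
Ev 6: PC=2 idx=2 pred=N actual=T -> ctr[2]=2
Ev 7: PC=2 idx=2 pred=T actual=T -> ctr[2]=3
Ev 8: PC=5 idx=1 pred=T actual=T -> ctr[1]=3
Ev 9: PC=5 idx=1 pred=T actual=N -> ctr[1]=2
Ev 10: PC=5 idx=1 pred=T actual=T -> ctr[1]=3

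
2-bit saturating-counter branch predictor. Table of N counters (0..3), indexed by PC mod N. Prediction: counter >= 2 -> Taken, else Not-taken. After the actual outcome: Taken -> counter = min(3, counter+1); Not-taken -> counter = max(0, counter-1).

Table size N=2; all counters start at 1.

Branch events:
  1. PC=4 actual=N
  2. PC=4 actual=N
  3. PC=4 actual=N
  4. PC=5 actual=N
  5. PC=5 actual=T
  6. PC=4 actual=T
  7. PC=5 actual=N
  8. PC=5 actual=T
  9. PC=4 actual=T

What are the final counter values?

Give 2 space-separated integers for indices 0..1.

Ev 1: PC=4 idx=0 pred=N actual=N -> ctr[0]=0
Ev 2: PC=4 idx=0 pred=N actual=N -> ctr[0]=0
Ev 3: PC=4 idx=0 pred=N actual=N -> ctr[0]=0
Ev 4: PC=5 idx=1 pred=N actual=N -> ctr[1]=0
Ev 5: PC=5 idx=1 pred=N actual=T -> ctr[1]=1
Ev 6: PC=4 idx=0 pred=N actual=T -> ctr[0]=1
Ev 7: PC=5 idx=1 pred=N actual=N -> ctr[1]=0
Ev 8: PC=5 idx=1 pred=N actual=T -> ctr[1]=1
Ev 9: PC=4 idx=0 pred=N actual=T -> ctr[0]=2

Answer: 2 1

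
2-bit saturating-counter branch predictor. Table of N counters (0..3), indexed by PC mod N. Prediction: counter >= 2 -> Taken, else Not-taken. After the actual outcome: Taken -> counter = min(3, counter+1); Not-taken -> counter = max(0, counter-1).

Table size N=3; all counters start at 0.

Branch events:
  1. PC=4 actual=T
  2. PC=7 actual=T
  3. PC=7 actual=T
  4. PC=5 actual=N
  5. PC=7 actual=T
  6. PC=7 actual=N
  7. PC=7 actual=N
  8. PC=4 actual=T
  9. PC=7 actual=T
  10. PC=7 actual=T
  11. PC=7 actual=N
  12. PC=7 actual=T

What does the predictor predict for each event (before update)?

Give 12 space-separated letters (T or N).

Ev 1: PC=4 idx=1 pred=N actual=T -> ctr[1]=1
Ev 2: PC=7 idx=1 pred=N actual=T -> ctr[1]=2
Ev 3: PC=7 idx=1 pred=T actual=T -> ctr[1]=3
Ev 4: PC=5 idx=2 pred=N actual=N -> ctr[2]=0
Ev 5: PC=7 idx=1 pred=T actual=T -> ctr[1]=3
Ev 6: PC=7 idx=1 pred=T actual=N -> ctr[1]=2
Ev 7: PC=7 idx=1 pred=T actual=N -> ctr[1]=1
Ev 8: PC=4 idx=1 pred=N actual=T -> ctr[1]=2
Ev 9: PC=7 idx=1 pred=T actual=T -> ctr[1]=3
Ev 10: PC=7 idx=1 pred=T actual=T -> ctr[1]=3
Ev 11: PC=7 idx=1 pred=T actual=N -> ctr[1]=2
Ev 12: PC=7 idx=1 pred=T actual=T -> ctr[1]=3

Answer: N N T N T T T N T T T T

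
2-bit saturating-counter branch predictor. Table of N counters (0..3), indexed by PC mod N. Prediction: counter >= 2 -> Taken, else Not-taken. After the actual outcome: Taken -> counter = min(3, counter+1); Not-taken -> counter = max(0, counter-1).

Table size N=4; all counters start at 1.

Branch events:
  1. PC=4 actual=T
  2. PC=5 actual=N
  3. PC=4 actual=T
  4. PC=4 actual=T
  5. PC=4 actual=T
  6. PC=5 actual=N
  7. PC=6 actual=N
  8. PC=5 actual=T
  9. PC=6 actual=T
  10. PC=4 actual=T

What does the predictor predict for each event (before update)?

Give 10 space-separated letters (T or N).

Answer: N N T T T N N N N T

Derivation:
Ev 1: PC=4 idx=0 pred=N actual=T -> ctr[0]=2
Ev 2: PC=5 idx=1 pred=N actual=N -> ctr[1]=0
Ev 3: PC=4 idx=0 pred=T actual=T -> ctr[0]=3
Ev 4: PC=4 idx=0 pred=T actual=T -> ctr[0]=3
Ev 5: PC=4 idx=0 pred=T actual=T -> ctr[0]=3
Ev 6: PC=5 idx=1 pred=N actual=N -> ctr[1]=0
Ev 7: PC=6 idx=2 pred=N actual=N -> ctr[2]=0
Ev 8: PC=5 idx=1 pred=N actual=T -> ctr[1]=1
Ev 9: PC=6 idx=2 pred=N actual=T -> ctr[2]=1
Ev 10: PC=4 idx=0 pred=T actual=T -> ctr[0]=3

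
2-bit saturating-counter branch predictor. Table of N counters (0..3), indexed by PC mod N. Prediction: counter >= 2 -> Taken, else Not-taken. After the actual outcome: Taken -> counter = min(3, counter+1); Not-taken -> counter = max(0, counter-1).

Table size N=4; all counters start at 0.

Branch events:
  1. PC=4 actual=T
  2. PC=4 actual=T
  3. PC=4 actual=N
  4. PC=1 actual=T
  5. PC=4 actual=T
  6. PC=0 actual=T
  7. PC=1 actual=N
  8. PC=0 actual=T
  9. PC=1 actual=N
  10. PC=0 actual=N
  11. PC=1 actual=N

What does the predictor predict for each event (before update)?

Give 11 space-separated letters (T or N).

Ev 1: PC=4 idx=0 pred=N actual=T -> ctr[0]=1
Ev 2: PC=4 idx=0 pred=N actual=T -> ctr[0]=2
Ev 3: PC=4 idx=0 pred=T actual=N -> ctr[0]=1
Ev 4: PC=1 idx=1 pred=N actual=T -> ctr[1]=1
Ev 5: PC=4 idx=0 pred=N actual=T -> ctr[0]=2
Ev 6: PC=0 idx=0 pred=T actual=T -> ctr[0]=3
Ev 7: PC=1 idx=1 pred=N actual=N -> ctr[1]=0
Ev 8: PC=0 idx=0 pred=T actual=T -> ctr[0]=3
Ev 9: PC=1 idx=1 pred=N actual=N -> ctr[1]=0
Ev 10: PC=0 idx=0 pred=T actual=N -> ctr[0]=2
Ev 11: PC=1 idx=1 pred=N actual=N -> ctr[1]=0

Answer: N N T N N T N T N T N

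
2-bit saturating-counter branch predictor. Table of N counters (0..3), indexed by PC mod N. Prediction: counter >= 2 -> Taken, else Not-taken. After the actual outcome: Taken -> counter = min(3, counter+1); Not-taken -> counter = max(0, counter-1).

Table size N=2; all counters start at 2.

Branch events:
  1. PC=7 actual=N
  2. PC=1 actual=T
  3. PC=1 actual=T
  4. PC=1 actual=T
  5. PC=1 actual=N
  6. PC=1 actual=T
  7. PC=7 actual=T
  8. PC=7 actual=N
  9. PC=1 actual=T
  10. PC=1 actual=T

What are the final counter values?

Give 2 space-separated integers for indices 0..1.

Answer: 2 3

Derivation:
Ev 1: PC=7 idx=1 pred=T actual=N -> ctr[1]=1
Ev 2: PC=1 idx=1 pred=N actual=T -> ctr[1]=2
Ev 3: PC=1 idx=1 pred=T actual=T -> ctr[1]=3
Ev 4: PC=1 idx=1 pred=T actual=T -> ctr[1]=3
Ev 5: PC=1 idx=1 pred=T actual=N -> ctr[1]=2
Ev 6: PC=1 idx=1 pred=T actual=T -> ctr[1]=3
Ev 7: PC=7 idx=1 pred=T actual=T -> ctr[1]=3
Ev 8: PC=7 idx=1 pred=T actual=N -> ctr[1]=2
Ev 9: PC=1 idx=1 pred=T actual=T -> ctr[1]=3
Ev 10: PC=1 idx=1 pred=T actual=T -> ctr[1]=3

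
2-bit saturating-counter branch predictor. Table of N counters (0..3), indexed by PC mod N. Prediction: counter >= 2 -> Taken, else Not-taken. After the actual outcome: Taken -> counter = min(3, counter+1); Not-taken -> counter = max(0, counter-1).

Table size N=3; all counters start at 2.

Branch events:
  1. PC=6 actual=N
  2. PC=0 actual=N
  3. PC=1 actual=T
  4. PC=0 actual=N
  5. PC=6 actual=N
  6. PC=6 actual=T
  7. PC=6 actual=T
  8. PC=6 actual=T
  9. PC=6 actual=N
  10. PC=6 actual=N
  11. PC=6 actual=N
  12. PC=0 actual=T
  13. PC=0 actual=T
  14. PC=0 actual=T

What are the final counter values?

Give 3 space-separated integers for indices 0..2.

Ev 1: PC=6 idx=0 pred=T actual=N -> ctr[0]=1
Ev 2: PC=0 idx=0 pred=N actual=N -> ctr[0]=0
Ev 3: PC=1 idx=1 pred=T actual=T -> ctr[1]=3
Ev 4: PC=0 idx=0 pred=N actual=N -> ctr[0]=0
Ev 5: PC=6 idx=0 pred=N actual=N -> ctr[0]=0
Ev 6: PC=6 idx=0 pred=N actual=T -> ctr[0]=1
Ev 7: PC=6 idx=0 pred=N actual=T -> ctr[0]=2
Ev 8: PC=6 idx=0 pred=T actual=T -> ctr[0]=3
Ev 9: PC=6 idx=0 pred=T actual=N -> ctr[0]=2
Ev 10: PC=6 idx=0 pred=T actual=N -> ctr[0]=1
Ev 11: PC=6 idx=0 pred=N actual=N -> ctr[0]=0
Ev 12: PC=0 idx=0 pred=N actual=T -> ctr[0]=1
Ev 13: PC=0 idx=0 pred=N actual=T -> ctr[0]=2
Ev 14: PC=0 idx=0 pred=T actual=T -> ctr[0]=3

Answer: 3 3 2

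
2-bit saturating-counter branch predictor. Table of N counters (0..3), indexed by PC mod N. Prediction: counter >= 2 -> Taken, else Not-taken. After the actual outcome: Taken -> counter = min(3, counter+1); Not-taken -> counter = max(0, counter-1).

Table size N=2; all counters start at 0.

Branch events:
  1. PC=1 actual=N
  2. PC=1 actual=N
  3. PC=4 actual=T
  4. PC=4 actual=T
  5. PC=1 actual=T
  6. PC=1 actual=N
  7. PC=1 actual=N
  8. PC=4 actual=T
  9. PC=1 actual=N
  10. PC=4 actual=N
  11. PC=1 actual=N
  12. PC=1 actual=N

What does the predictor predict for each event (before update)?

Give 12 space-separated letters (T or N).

Ev 1: PC=1 idx=1 pred=N actual=N -> ctr[1]=0
Ev 2: PC=1 idx=1 pred=N actual=N -> ctr[1]=0
Ev 3: PC=4 idx=0 pred=N actual=T -> ctr[0]=1
Ev 4: PC=4 idx=0 pred=N actual=T -> ctr[0]=2
Ev 5: PC=1 idx=1 pred=N actual=T -> ctr[1]=1
Ev 6: PC=1 idx=1 pred=N actual=N -> ctr[1]=0
Ev 7: PC=1 idx=1 pred=N actual=N -> ctr[1]=0
Ev 8: PC=4 idx=0 pred=T actual=T -> ctr[0]=3
Ev 9: PC=1 idx=1 pred=N actual=N -> ctr[1]=0
Ev 10: PC=4 idx=0 pred=T actual=N -> ctr[0]=2
Ev 11: PC=1 idx=1 pred=N actual=N -> ctr[1]=0
Ev 12: PC=1 idx=1 pred=N actual=N -> ctr[1]=0

Answer: N N N N N N N T N T N N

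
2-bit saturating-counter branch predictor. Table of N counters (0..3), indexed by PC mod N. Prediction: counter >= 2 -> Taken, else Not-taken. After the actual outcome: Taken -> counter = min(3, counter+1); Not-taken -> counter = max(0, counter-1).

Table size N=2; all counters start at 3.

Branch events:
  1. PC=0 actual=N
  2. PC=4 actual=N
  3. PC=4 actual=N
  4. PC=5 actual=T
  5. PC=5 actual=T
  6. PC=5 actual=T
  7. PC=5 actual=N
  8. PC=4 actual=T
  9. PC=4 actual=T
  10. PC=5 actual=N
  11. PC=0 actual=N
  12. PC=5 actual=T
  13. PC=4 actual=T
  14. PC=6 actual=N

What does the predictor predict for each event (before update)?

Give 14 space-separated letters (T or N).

Answer: T T N T T T T N N T T N N T

Derivation:
Ev 1: PC=0 idx=0 pred=T actual=N -> ctr[0]=2
Ev 2: PC=4 idx=0 pred=T actual=N -> ctr[0]=1
Ev 3: PC=4 idx=0 pred=N actual=N -> ctr[0]=0
Ev 4: PC=5 idx=1 pred=T actual=T -> ctr[1]=3
Ev 5: PC=5 idx=1 pred=T actual=T -> ctr[1]=3
Ev 6: PC=5 idx=1 pred=T actual=T -> ctr[1]=3
Ev 7: PC=5 idx=1 pred=T actual=N -> ctr[1]=2
Ev 8: PC=4 idx=0 pred=N actual=T -> ctr[0]=1
Ev 9: PC=4 idx=0 pred=N actual=T -> ctr[0]=2
Ev 10: PC=5 idx=1 pred=T actual=N -> ctr[1]=1
Ev 11: PC=0 idx=0 pred=T actual=N -> ctr[0]=1
Ev 12: PC=5 idx=1 pred=N actual=T -> ctr[1]=2
Ev 13: PC=4 idx=0 pred=N actual=T -> ctr[0]=2
Ev 14: PC=6 idx=0 pred=T actual=N -> ctr[0]=1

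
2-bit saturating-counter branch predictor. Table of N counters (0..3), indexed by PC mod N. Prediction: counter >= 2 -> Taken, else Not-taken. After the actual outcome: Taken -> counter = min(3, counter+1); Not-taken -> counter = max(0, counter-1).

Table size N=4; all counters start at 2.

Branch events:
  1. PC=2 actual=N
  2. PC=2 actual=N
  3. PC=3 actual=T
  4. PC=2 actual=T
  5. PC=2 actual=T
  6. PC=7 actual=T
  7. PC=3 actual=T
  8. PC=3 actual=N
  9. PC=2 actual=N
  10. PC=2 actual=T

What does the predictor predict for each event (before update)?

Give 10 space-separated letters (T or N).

Ev 1: PC=2 idx=2 pred=T actual=N -> ctr[2]=1
Ev 2: PC=2 idx=2 pred=N actual=N -> ctr[2]=0
Ev 3: PC=3 idx=3 pred=T actual=T -> ctr[3]=3
Ev 4: PC=2 idx=2 pred=N actual=T -> ctr[2]=1
Ev 5: PC=2 idx=2 pred=N actual=T -> ctr[2]=2
Ev 6: PC=7 idx=3 pred=T actual=T -> ctr[3]=3
Ev 7: PC=3 idx=3 pred=T actual=T -> ctr[3]=3
Ev 8: PC=3 idx=3 pred=T actual=N -> ctr[3]=2
Ev 9: PC=2 idx=2 pred=T actual=N -> ctr[2]=1
Ev 10: PC=2 idx=2 pred=N actual=T -> ctr[2]=2

Answer: T N T N N T T T T N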